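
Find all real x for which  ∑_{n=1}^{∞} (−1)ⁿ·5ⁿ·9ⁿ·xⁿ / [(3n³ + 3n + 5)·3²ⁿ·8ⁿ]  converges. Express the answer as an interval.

Apply the ratio test: |a_{n+1}| / |a_n| = [(3n³ + 3n + 5)/(3(n+1)³ + 3(n+1) + 5)] · 5·9/(9·8), which tends to 5/8 as n → ∞.
Thus R = 1/(5/8) = 8/5.
When x = 8/5, absolute convergence follows by limit comparison with Σ 1/n³.
Endpoint x = -8/5: the series is dominated by a constant times Σ 1/n³, which converges (p = 3 > 1).

[-8/5, 8/5]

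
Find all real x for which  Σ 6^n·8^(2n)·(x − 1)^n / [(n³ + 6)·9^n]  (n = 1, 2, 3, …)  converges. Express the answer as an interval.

[125/128, 131/128]

By the ratio test, |a_{n+1}/a_n| = [(n³ + 6)/((n+1)³ + 6)] · 6·64/9 → 128/3.
Thus R = 1/(128/3) = 3/128.
Check x = 131/128: the terms are on the order of 1/n³, so the series converges absolutely by comparison with the p-series (p = 3 > 1).
Endpoint x = 125/128: absolute convergence follows by limit comparison with Σ 1/n³.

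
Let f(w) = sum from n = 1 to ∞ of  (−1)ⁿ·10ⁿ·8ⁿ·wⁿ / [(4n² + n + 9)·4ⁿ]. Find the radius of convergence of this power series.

The ratio of consecutive coefficients is [(4n² + n + 9)/(4(n+1)² + (n+1) + 9)] · 10·8/4 → 20.
Thus R = 1/(20) = 1/20.

R = 1/20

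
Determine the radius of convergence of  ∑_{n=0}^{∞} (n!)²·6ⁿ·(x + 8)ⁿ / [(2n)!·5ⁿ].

R = 10/3

Apply the ratio test: |a_{n+1}| / |a_n| = (n+1)²/[(2n+1)·(2n+2)] · 6/5, which tends to 3/10 as n → ∞.
Hence the series converges for |x + 8| < 1/(3/10) = 10/3, so the radius of convergence is 10/3.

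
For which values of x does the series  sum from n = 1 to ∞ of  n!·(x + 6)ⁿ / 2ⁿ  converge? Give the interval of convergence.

Ratio test: |a_{n+1}/a_n| = (n+1) · 1/2 → ∞ as n → ∞.
The terms grow without bound for any (x + 6) ≠ 0, so R = 0 (convergence only at x = -6).

{-6}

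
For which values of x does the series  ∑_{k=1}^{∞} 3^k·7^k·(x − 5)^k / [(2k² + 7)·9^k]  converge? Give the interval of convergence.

The ratio of consecutive coefficients is [(2k² + 7)/(2(k+1)² + 7)] · 3·7/9 → 7/3.
The series converges when 7/3 · |x − 5| < 1, giving R = 3/7.
When x = 38/7, the series is dominated by a constant times Σ 1/k², which converges (p = 2 > 1).
Check x = 32/7: the series is dominated by a constant times Σ 1/k², which converges (p = 2 > 1).

[32/7, 38/7]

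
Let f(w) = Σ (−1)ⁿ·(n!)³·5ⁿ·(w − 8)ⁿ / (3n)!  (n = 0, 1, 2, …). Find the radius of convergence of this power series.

Ratio test: |a_{n+1}/a_n| = (n+1)³/[(3n+1)·(3n+2)·(3n+3)] · 5 → 5/27 as n → ∞.
The series converges when 5/27 · |w − 8| < 1, giving R = 27/5.

R = 27/5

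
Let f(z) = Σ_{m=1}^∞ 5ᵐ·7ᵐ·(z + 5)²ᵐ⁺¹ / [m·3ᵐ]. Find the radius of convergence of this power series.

R = √105/35

By the ratio test, |a_{m+1}/a_m| = [m/(m+1)] · 5·7/3 → 35/3.
Since the exponent of (z + 5) increases by 2 each term, convergence requires |z + 5|² < 3/35, hence R = √105/35.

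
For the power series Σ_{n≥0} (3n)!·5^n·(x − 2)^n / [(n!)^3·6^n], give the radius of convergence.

R = 2/45

By the ratio test, |a_{n+1}/a_n| = (3n+1)·(3n+2)·(3n+3)/(n+1)³ · 5/6 → 45/2.
The series converges when 45/2 · |x − 2| < 1, giving R = 2/45.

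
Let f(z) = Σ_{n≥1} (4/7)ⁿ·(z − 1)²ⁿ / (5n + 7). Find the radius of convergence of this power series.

R = √7/2

Apply the ratio test: |a_{n+1}| / |a_n| = [(5n + 7)/(5(n+1) + 7)] · 4/7, which tends to 4/7 as n → ∞.
Successive powers of (z − 1) differ by 2, so the series converges when |z − 1|² · 4/7 < 1, i.e. |z − 1| < √(7/4). So R = √7/2.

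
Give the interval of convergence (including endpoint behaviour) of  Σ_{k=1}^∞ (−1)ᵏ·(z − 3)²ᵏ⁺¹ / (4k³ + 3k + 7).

The ratio of consecutive coefficients is (4k³ + 3k + 7)/(4(k+1)³ + 3(k+1) + 7) → 1.
Writing y = (z − 3)², the series in y has radius 1, so |z − 3| < √(1) = 1 and R = 1.
Endpoint z = 4: the terms are on the order of 1/k³, so the series converges absolutely by comparison with the p-series (p = 3 > 1).
Check z = 2: the terms are on the order of 1/k³, so the series converges absolutely by comparison with the p-series (p = 3 > 1).

[2, 4]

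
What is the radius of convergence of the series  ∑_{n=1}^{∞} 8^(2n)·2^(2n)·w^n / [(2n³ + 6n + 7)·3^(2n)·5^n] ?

R = 45/256

By the ratio test, |a_{n+1}/a_n| = [(2n³ + 6n + 7)/(2(n+1)³ + 6(n+1) + 7)] · 64·4/(9·5) → 256/45.
The series converges when 256/45 · |w| < 1, giving R = 45/256.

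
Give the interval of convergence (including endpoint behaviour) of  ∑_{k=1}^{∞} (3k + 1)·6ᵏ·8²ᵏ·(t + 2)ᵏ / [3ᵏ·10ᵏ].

By the ratio test, |a_{k+1}/a_k| = [(3(k+1) + 1)/(3k + 1)] · 6·64/(3·10) → 64/5.
Convergence for |t + 2| · 64/5 < 1, i.e. |t + 2| < 5/64. So R = 5/64.
Endpoint t = -123/64: the terms have absolute value of order k, which does not tend to 0, so the series diverges by the divergence test.
When t = -133/64, the terms do not tend to 0, so the series diverges.

(-133/64, -123/64)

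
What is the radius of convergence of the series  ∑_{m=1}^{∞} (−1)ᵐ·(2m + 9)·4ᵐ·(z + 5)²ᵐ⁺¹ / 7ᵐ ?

The ratio of consecutive coefficients is [(2(m+1) + 9)/(2m + 9)] · 4/7 → 4/7.
Successive powers of (z + 5) differ by 2, so the series converges when |z + 5|² · 4/7 < 1, i.e. |z + 5| < √(7/4). So R = √7/2.

R = √7/2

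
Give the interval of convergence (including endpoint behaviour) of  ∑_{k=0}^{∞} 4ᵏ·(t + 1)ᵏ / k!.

(−∞, ∞)

Apply the ratio test: |a_{k+1}| / |a_k| = 4 · 1/(k+1), which tends to 0 as k → ∞.
The ratio tends to 0 regardless of t, hence R = ∞.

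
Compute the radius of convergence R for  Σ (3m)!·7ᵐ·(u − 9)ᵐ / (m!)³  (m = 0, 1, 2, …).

Apply the ratio test: |a_{m+1}| / |a_m| = (3m+1)·(3m+2)·(3m+3)/(m+1)³ · 7, which tends to 189 as m → ∞.
Thus R = 1/(189) = 1/189.

R = 1/189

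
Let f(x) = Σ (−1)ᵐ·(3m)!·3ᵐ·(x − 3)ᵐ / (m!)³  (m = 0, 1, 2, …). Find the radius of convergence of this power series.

R = 1/81

The ratio of consecutive coefficients is (3m+1)·(3m+2)·(3m+3)/(m+1)³ · 3 → 81.
Convergence for |x − 3| · 81 < 1, i.e. |x − 3| < 1/81. So R = 1/81.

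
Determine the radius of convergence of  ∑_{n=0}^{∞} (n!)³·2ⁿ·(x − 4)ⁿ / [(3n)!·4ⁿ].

R = 54

Ratio test: |a_{n+1}/a_n| = (n+1)³/[(3n+1)·(3n+2)·(3n+3)] · 2/4 → 1/54 as n → ∞.
Thus R = 1/(1/54) = 54.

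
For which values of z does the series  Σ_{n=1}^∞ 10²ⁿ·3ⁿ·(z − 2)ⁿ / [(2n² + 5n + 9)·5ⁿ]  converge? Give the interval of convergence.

By the ratio test, |a_{n+1}/a_n| = [(2n² + 5n + 9)/(2(n+1)² + 5(n+1) + 9)] · 100·3/5 → 60.
Thus R = 1/(60) = 1/60.
At z = 121/60: absolute convergence follows by limit comparison with Σ 1/n².
Endpoint z = 119/60: absolute convergence follows by limit comparison with Σ 1/n².

[119/60, 121/60]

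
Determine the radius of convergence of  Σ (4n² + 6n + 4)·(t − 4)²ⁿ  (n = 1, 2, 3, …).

Apply the ratio test: |a_{n+1}| / |a_n| = (4(n+1)² + 6(n+1) + 4)/(4n² + 6n + 4), which tends to 1 as n → ∞.
Successive powers of (t − 4) differ by 2, so the series converges when |t − 4|² · 1 < 1, i.e. |t − 4| < √(1) = 1. So R = 1.

R = 1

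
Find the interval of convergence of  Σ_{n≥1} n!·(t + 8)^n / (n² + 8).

{-8}

Ratio test: |a_{n+1}/a_n| = (n+1) · (n² + 8)/((n+1)² + 8) → ∞ as n → ∞.
The terms grow without bound for any (t + 8) ≠ 0, so R = 0 (convergence only at t = -8).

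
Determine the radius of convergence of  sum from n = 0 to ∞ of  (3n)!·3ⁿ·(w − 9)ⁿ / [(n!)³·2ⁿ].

R = 2/81

By the ratio test, |a_{n+1}/a_n| = (3n+1)·(3n+2)·(3n+3)/(n+1)³ · 3/2 → 81/2.
Hence the series converges for |w − 9| < 1/(81/2) = 2/81, so the radius of convergence is 2/81.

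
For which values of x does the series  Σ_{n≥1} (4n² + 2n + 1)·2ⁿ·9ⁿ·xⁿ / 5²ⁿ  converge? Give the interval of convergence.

(-25/18, 25/18)

The ratio of consecutive coefficients is [(4(n+1)² + 2(n+1) + 1)/(4n² + 2n + 1)] · 2·9/25 → 18/25.
Hence the series converges for |x| < 1/(18/25) = 25/18, so the radius of convergence is 25/18.
Endpoint x = 25/18: the terms do not tend to 0, so the series diverges.
Check x = -25/18: the terms do not tend to 0, so the series diverges.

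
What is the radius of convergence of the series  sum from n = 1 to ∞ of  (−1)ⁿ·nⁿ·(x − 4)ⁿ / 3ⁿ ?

Root test: |a_n|^(1/n) = n/3 → ∞.
The root grows without bound, so R = 0 (convergence only at x = 4).

R = 0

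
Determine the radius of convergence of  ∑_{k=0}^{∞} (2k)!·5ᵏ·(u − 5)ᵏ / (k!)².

By the ratio test, |a_{k+1}/a_k| = (2k+1)·(2k+2)/(k+1)² · 5 → 20.
Hence the series converges for |u − 5| < 1/(20) = 1/20, so the radius of convergence is 1/20.

R = 1/20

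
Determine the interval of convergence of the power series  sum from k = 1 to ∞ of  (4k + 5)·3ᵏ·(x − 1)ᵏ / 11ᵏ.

By the ratio test, |a_{k+1}/a_k| = [(4(k+1) + 5)/(4k + 5)] · 3/11 → 3/11.
Thus R = 1/(3/11) = 11/3.
At x = 14/3: the terms do not tend to 0, so the series diverges.
Check x = -8/3: the k-th term does not approach 0; divergence by the term test.

(-8/3, 14/3)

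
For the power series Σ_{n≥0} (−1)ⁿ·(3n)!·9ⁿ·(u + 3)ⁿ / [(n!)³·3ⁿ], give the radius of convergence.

Ratio test: |a_{n+1}/a_n| = (3n+1)·(3n+2)·(3n+3)/(n+1)³ · 9/3 → 81 as n → ∞.
Thus R = 1/(81) = 1/81.

R = 1/81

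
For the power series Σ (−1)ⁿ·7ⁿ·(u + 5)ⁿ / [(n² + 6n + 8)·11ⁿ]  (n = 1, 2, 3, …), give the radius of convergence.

The ratio of consecutive coefficients is [(n² + 6n + 8)/((n+1)² + 6(n+1) + 8)] · 7/11 → 7/11.
Thus R = 1/(7/11) = 11/7.

R = 11/7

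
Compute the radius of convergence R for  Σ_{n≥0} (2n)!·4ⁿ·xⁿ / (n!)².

R = 1/16

The ratio of consecutive coefficients is (2n+1)·(2n+2)/(n+1)² · 4 → 16.
Thus R = 1/(16) = 1/16.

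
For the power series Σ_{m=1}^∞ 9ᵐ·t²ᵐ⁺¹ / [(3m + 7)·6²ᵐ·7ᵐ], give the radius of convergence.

R = 2√7

Apply the ratio test: |a_{m+1}| / |a_m| = [(3m + 7)/(3(m+1) + 7)] · 9/(36·7), which tends to 1/28 as m → ∞.
Writing y = t², the series in y has radius 28, so |t| < √(28) and R = 2√7.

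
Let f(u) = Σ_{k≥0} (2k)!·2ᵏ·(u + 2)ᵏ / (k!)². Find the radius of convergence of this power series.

The ratio of consecutive coefficients is (2k+1)·(2k+2)/(k+1)² · 2 → 8.
Hence the series converges for |u + 2| < 1/(8) = 1/8, so the radius of convergence is 1/8.

R = 1/8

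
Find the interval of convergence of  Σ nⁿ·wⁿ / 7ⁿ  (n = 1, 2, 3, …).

{0}

By the Cauchy root test, |a_n|^(1/n) = n/7 → ∞.
Since the n-th root of |a_n| is unbounded, the series converges only at w = 0; R = 0.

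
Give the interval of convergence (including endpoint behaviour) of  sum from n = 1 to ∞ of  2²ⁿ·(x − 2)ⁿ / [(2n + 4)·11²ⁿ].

[-113/4, 129/4)

Apply the ratio test: |a_{n+1}| / |a_n| = [(2n + 4)/(2(n+1) + 4)] · 4/121, which tends to 4/121 as n → ∞.
Thus R = 1/(4/121) = 121/4.
Check x = 129/4: the terms behave like c/n; limit comparison with the harmonic series gives divergence.
Check x = -113/4: convergence follows from the alternating series test (terms decrease monotonically to 0).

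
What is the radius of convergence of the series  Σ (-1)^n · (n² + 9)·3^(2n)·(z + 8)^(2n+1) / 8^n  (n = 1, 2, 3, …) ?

Ratio test: |a_{n+1}/a_n| = [((n+1)² + 9)/(n² + 9)] · 9/8 → 9/8 as n → ∞.
Successive powers of (z + 8) differ by 2, so the series converges when |z + 8|² · 9/8 < 1, i.e. |z + 8| < √(8/9). So R = 2√2/3.

R = 2√2/3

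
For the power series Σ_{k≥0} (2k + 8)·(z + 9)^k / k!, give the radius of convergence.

R = ∞

The ratio of consecutive coefficients is (2(k+1) + 8)/(2k + 8) · 1/(k+1) → 0.
The ratio tends to 0 regardless of z, hence R = ∞.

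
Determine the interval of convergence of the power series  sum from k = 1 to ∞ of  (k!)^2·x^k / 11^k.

By the ratio test, |a_{k+1}/a_k| = (k+1)² · 1/11 → ∞.
The terms grow without bound for any x ≠ 0, so R = 0 (convergence only at x = 0).

{0}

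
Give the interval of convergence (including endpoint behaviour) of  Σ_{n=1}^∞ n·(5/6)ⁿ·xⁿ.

(-6/5, 6/5)

Ratio test: |a_{n+1}/a_n| = [(n+1)/n] · 5/6 → 5/6 as n → ∞.
Thus R = 1/(5/6) = 6/5.
Check x = 6/5: the n-th term does not approach 0; divergence by the term test.
At x = -6/5: the n-th term does not approach 0; divergence by the term test.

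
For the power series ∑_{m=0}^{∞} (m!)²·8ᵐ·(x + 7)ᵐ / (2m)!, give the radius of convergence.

R = 1/2

By the ratio test, |a_{m+1}/a_m| = (m+1)²/[(2m+1)·(2m+2)] · 8 → 2.
Convergence for |x + 7| · 2 < 1, i.e. |x + 7| < 1/2. So R = 1/2.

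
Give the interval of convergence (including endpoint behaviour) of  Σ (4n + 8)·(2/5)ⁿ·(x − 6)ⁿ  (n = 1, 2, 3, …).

(7/2, 17/2)

The ratio of consecutive coefficients is [(4(n+1) + 8)/(4n + 8)] · 2/5 → 2/5.
Thus R = 1/(2/5) = 5/2.
At x = 17/2: the n-th term does not approach 0; divergence by the term test.
Endpoint x = 7/2: the terms have absolute value of order n, which does not tend to 0, so the series diverges by the divergence test.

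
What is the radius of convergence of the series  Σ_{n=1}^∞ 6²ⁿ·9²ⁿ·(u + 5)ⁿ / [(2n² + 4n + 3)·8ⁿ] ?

Apply the ratio test: |a_{n+1}| / |a_n| = [(2n² + 4n + 3)/(2(n+1)² + 4(n+1) + 3)] · 36·81/8, which tends to 729/2 as n → ∞.
Thus R = 1/(729/2) = 2/729.

R = 2/729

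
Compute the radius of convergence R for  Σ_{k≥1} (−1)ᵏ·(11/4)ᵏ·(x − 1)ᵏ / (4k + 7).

Apply the ratio test: |a_{k+1}| / |a_k| = [(4k + 7)/(4(k+1) + 7)] · 11/4, which tends to 11/4 as k → ∞.
Thus R = 1/(11/4) = 4/11.

R = 4/11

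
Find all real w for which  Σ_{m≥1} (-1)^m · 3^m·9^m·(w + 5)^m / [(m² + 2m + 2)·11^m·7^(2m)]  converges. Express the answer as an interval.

[-674/27, 404/27]

Ratio test: |a_{m+1}/a_m| = [(m² + 2m + 2)/((m+1)² + 2(m+1) + 2)] · 3·9/(11·49) → 27/539 as m → ∞.
Thus R = 1/(27/539) = 539/27.
At w = 404/27: the series is dominated by a constant times Σ 1/m², which converges (p = 2 > 1).
At w = -674/27: the series is dominated by a constant times Σ 1/m², which converges (p = 2 > 1).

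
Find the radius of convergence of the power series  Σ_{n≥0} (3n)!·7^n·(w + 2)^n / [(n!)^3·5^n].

The ratio of consecutive coefficients is (3n+1)·(3n+2)·(3n+3)/(n+1)³ · 7/5 → 189/5.
Convergence for |w + 2| · 189/5 < 1, i.e. |w + 2| < 5/189. So R = 5/189.

R = 5/189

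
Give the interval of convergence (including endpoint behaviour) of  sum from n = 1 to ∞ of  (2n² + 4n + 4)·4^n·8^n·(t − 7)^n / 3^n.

(221/32, 227/32)

The ratio of consecutive coefficients is [(2(n+1)² + 4(n+1) + 4)/(2n² + 4n + 4)] · 4·8/3 → 32/3.
Convergence for |t − 7| · 32/3 < 1, i.e. |t − 7| < 3/32. So R = 3/32.
At t = 227/32: the terms have absolute value of order n², which does not tend to 0, so the series diverges by the divergence test.
At t = 221/32: the terms have absolute value of order n², which does not tend to 0, so the series diverges by the divergence test.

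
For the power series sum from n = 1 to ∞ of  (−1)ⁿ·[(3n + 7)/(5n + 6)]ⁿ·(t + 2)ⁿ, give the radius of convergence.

Applying the root test, |a_n|^(1/n) = (3n + 7)/(5n + 6) → 3/5.
The series converges when 3/5 · |t + 2| < 1, giving R = 5/3.

R = 5/3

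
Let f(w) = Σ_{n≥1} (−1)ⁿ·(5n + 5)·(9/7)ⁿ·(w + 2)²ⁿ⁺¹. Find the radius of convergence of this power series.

Apply the ratio test: |a_{n+1}| / |a_n| = [(5(n+1) + 5)/(5n + 5)] · 9/7, which tends to 9/7 as n → ∞.
Since the exponent of (w + 2) increases by 2 each term, convergence requires |w + 2|² < 7/9, hence R = √7/3.

R = √7/3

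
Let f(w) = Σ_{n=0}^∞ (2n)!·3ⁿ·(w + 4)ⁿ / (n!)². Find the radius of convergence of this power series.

R = 1/12

Ratio test: |a_{n+1}/a_n| = (2n+1)·(2n+2)/(n+1)² · 3 → 12 as n → ∞.
Hence the series converges for |w + 4| < 1/(12) = 1/12, so the radius of convergence is 1/12.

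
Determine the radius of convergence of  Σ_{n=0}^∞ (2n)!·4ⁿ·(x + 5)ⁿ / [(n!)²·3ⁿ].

Ratio test: |a_{n+1}/a_n| = (2n+1)·(2n+2)/(n+1)² · 4/3 → 16/3 as n → ∞.
Convergence for |x + 5| · 16/3 < 1, i.e. |x + 5| < 3/16. So R = 3/16.

R = 3/16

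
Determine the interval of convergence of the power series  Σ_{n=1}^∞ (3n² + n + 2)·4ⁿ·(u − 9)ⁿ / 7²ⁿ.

Ratio test: |a_{n+1}/a_n| = [(3(n+1)² + (n+1) + 2)/(3n² + n + 2)] · 4/49 → 4/49 as n → ∞.
Hence the series converges for |u − 9| < 1/(4/49) = 49/4, so the radius of convergence is 49/4.
When u = 85/4, the terms have absolute value of order n², which does not tend to 0, so the series diverges by the divergence test.
Check u = -13/4: the terms do not tend to 0, so the series diverges.

(-13/4, 85/4)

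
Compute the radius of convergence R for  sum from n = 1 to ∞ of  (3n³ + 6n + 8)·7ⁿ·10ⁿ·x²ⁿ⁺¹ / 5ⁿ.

Ratio test: |a_{n+1}/a_n| = [(3(n+1)³ + 6(n+1) + 8)/(3n³ + 6n + 8)] · 7·10/5 → 14 as n → ∞.
Successive powers of x differ by 2, so the series converges when |x|² · 14 < 1, i.e. |x| < √(1/14). So R = √14/14.

R = √14/14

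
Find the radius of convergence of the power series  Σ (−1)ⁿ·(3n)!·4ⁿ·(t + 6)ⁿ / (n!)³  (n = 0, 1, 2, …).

By the ratio test, |a_{n+1}/a_n| = (3n+1)·(3n+2)·(3n+3)/(n+1)³ · 4 → 108.
Thus R = 1/(108) = 1/108.

R = 1/108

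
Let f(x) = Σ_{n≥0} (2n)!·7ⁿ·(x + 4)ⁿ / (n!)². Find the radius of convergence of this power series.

R = 1/28

The ratio of consecutive coefficients is (2n+1)·(2n+2)/(n+1)² · 7 → 28.
Convergence for |x + 4| · 28 < 1, i.e. |x + 4| < 1/28. So R = 1/28.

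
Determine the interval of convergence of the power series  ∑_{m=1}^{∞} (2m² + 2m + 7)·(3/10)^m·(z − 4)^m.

(2/3, 22/3)

Ratio test: |a_{m+1}/a_m| = [(2(m+1)² + 2(m+1) + 7)/(2m² + 2m + 7)] · 3/10 → 3/10 as m → ∞.
Thus R = 1/(3/10) = 10/3.
Endpoint z = 22/3: the terms do not tend to 0, so the series diverges.
When z = 2/3, the terms have absolute value of order m², which does not tend to 0, so the series diverges by the divergence test.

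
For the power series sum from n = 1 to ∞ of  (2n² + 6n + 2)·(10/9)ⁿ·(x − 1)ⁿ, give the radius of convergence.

By the ratio test, |a_{n+1}/a_n| = [(2(n+1)² + 6(n+1) + 2)/(2n² + 6n + 2)] · 10/9 → 10/9.
Hence the series converges for |x − 1| < 1/(10/9) = 9/10, so the radius of convergence is 9/10.

R = 9/10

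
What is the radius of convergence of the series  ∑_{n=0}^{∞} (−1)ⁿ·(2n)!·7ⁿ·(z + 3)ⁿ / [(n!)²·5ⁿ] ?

Apply the ratio test: |a_{n+1}| / |a_n| = (2n+1)·(2n+2)/(n+1)² · 7/5, which tends to 28/5 as n → ∞.
Convergence for |z + 3| · 28/5 < 1, i.e. |z + 3| < 5/28. So R = 5/28.

R = 5/28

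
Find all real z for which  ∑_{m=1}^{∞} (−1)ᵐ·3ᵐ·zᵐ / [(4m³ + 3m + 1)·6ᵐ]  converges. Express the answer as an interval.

Ratio test: |a_{m+1}/a_m| = [(4m³ + 3m + 1)/(4(m+1)³ + 3(m+1) + 1)] · 3/6 → 1/2 as m → ∞.
Convergence for |z| · 1/2 < 1, i.e. |z| < 2. So R = 2.
Endpoint z = 2: absolute convergence follows by limit comparison with Σ 1/m³.
At z = -2: absolute convergence follows by limit comparison with Σ 1/m³.

[-2, 2]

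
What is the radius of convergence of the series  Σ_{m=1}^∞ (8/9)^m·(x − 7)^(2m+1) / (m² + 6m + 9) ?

By the ratio test, |a_{m+1}/a_m| = [(m² + 6m + 9)/((m+1)² + 6(m+1) + 9)] · 8/9 → 8/9.
Writing y = (x − 7)², the series in y has radius 9/8, so |x − 7| < √(9/8) and R = 3√2/4.

R = 3√2/4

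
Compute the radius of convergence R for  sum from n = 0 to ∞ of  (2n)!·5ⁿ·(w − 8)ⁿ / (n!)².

The ratio of consecutive coefficients is (2n+1)·(2n+2)/(n+1)² · 5 → 20.
Thus R = 1/(20) = 1/20.

R = 1/20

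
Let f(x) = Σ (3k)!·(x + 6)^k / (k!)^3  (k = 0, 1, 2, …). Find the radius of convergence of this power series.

R = 1/27

By the ratio test, |a_{k+1}/a_k| = (3k+1)·(3k+2)·(3k+3)/(k+1)³ → 27.
Convergence for |x + 6| · 27 < 1, i.e. |x + 6| < 1/27. So R = 1/27.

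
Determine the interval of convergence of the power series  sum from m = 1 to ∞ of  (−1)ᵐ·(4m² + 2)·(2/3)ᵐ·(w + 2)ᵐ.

(-7/2, -1/2)

Ratio test: |a_{m+1}/a_m| = [(4(m+1)² + 2)/(4m² + 2)] · 2/3 → 2/3 as m → ∞.
Convergence for |w + 2| · 2/3 < 1, i.e. |w + 2| < 3/2. So R = 3/2.
At w = -1/2: the m-th term does not approach 0; divergence by the term test.
Check w = -7/2: the terms do not tend to 0, so the series diverges.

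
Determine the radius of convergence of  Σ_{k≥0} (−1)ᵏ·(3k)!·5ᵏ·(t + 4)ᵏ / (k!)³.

By the ratio test, |a_{k+1}/a_k| = (3k+1)·(3k+2)·(3k+3)/(k+1)³ · 5 → 135.
Hence the series converges for |t + 4| < 1/(135) = 1/135, so the radius of convergence is 1/135.

R = 1/135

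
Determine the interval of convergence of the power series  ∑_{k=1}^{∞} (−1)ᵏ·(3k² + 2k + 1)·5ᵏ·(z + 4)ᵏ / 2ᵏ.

Ratio test: |a_{k+1}/a_k| = [(3(k+1)² + 2(k+1) + 1)/(3k² + 2k + 1)] · 5/2 → 5/2 as k → ∞.
The series converges when 5/2 · |z + 4| < 1, giving R = 2/5.
When z = -18/5, the terms do not tend to 0, so the series diverges.
At z = -22/5: the k-th term does not approach 0; divergence by the term test.

(-22/5, -18/5)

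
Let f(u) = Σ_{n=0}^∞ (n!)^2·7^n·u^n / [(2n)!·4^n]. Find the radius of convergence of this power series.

R = 16/7

Apply the ratio test: |a_{n+1}| / |a_n| = (n+1)²/[(2n+1)·(2n+2)] · 7/4, which tends to 7/16 as n → ∞.
Convergence for |u| · 7/16 < 1, i.e. |u| < 16/7. So R = 16/7.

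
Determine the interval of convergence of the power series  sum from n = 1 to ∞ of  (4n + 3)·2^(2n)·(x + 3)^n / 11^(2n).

Apply the ratio test: |a_{n+1}| / |a_n| = [(4(n+1) + 3)/(4n + 3)] · 4/121, which tends to 4/121 as n → ∞.
Convergence for |x + 3| · 4/121 < 1, i.e. |x + 3| < 121/4. So R = 121/4.
At x = 109/4: the terms do not tend to 0, so the series diverges.
When x = -133/4, the n-th term does not approach 0; divergence by the term test.

(-133/4, 109/4)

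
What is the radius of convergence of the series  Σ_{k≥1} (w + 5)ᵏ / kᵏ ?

Root test: |a_k|^(1/k) = 1/k → 0.
The limit is 0 for every w, so R = ∞.

R = ∞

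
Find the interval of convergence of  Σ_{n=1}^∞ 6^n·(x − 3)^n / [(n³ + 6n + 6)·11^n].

[7/6, 29/6]

By the ratio test, |a_{n+1}/a_n| = [(n³ + 6n + 6)/((n+1)³ + 6(n+1) + 6)] · 6/11 → 6/11.
The series converges when 6/11 · |x − 3| < 1, giving R = 11/6.
When x = 29/6, the series is dominated by a constant times Σ 1/n³, which converges (p = 3 > 1).
At x = 7/6: absolute convergence follows by limit comparison with Σ 1/n³.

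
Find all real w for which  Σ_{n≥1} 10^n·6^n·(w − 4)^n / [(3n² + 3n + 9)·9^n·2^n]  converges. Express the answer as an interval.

[37/10, 43/10]

By the ratio test, |a_{n+1}/a_n| = [(3n² + 3n + 9)/(3(n+1)² + 3(n+1) + 9)] · 10·6/(9·2) → 10/3.
Hence the series converges for |w − 4| < 1/(10/3) = 3/10, so the radius of convergence is 3/10.
At w = 43/10: the series is dominated by a constant times Σ 1/n², which converges (p = 2 > 1).
When w = 37/10, the terms are on the order of 1/n², so the series converges absolutely by comparison with the p-series (p = 2 > 1).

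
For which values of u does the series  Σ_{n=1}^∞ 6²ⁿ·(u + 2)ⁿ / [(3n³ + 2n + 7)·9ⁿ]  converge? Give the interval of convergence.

[-9/4, -7/4]

Ratio test: |a_{n+1}/a_n| = [(3n³ + 2n + 7)/(3(n+1)³ + 2(n+1) + 7)] · 36/9 → 4 as n → ∞.
Convergence for |u + 2| · 4 < 1, i.e. |u + 2| < 1/4. So R = 1/4.
At u = -7/4: absolute convergence follows by limit comparison with Σ 1/n³.
Endpoint u = -9/4: the terms are on the order of 1/n³, so the series converges absolutely by comparison with the p-series (p = 3 > 1).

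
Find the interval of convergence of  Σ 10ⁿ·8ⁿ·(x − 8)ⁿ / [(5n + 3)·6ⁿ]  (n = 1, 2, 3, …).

Apply the ratio test: |a_{n+1}| / |a_n| = [(5n + 3)/(5(n+1) + 3)] · 10·8/6, which tends to 40/3 as n → ∞.
The series converges when 40/3 · |x − 8| < 1, giving R = 3/40.
Check x = 323/40: the terms are asymptotic to a nonzero constant times 1/n, so the series diverges by limit comparison with Σ 1/n.
At x = 317/40: the terms alternate in sign and decrease monotonically to 0 in absolute value (size ~ c/n), so the alternating series test gives convergence.

[317/40, 323/40)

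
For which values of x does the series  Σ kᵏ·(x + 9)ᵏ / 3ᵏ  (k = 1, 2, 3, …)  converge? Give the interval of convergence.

Root test: |a_k|^(1/k) = k/3 → ∞.
Since the k-th root of |a_k| is unbounded, the series converges only at x = -9; R = 0.

{-9}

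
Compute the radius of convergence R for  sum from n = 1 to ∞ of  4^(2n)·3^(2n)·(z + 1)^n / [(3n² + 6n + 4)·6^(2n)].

R = 1/4

The ratio of consecutive coefficients is [(3n² + 6n + 4)/(3(n+1)² + 6(n+1) + 4)] · 16·9/36 → 4.
The series converges when 4 · |z + 1| < 1, giving R = 1/4.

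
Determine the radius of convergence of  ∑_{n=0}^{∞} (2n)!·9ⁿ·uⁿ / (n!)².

R = 1/36

Apply the ratio test: |a_{n+1}| / |a_n| = (2n+1)·(2n+2)/(n+1)² · 9, which tends to 36 as n → ∞.
Convergence for |u| · 36 < 1, i.e. |u| < 1/36. So R = 1/36.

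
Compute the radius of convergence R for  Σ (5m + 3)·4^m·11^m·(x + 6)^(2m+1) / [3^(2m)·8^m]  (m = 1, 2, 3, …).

R = 3√22/11

The ratio of consecutive coefficients is [(5(m+1) + 3)/(5m + 3)] · 4·11/(9·8) → 11/18.
Since the exponent of (x + 6) increases by 2 each term, convergence requires |x + 6|² < 18/11, hence R = 3√22/11.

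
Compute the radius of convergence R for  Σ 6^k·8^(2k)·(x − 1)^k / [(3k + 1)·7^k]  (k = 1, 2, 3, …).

By the ratio test, |a_{k+1}/a_k| = [(3k + 1)/(3(k+1) + 1)] · 6·64/7 → 384/7.
The series converges when 384/7 · |x − 1| < 1, giving R = 7/384.

R = 7/384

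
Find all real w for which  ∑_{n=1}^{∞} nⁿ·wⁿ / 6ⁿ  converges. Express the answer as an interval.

By the Cauchy root test, |a_n|^(1/n) = n/6 → ∞.
Since the n-th root of |a_n| is unbounded, the series converges only at w = 0; R = 0.

{0}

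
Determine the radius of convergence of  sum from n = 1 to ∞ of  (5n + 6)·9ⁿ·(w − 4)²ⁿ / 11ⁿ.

R = √11/3

Apply the ratio test: |a_{n+1}| / |a_n| = [(5(n+1) + 6)/(5n + 6)] · 9/11, which tends to 9/11 as n → ∞.
Since the exponent of (w − 4) increases by 2 each term, convergence requires |w − 4|² < 11/9, hence R = √11/3.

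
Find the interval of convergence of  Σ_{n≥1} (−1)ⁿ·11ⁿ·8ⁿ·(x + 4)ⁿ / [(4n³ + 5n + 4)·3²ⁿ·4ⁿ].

Apply the ratio test: |a_{n+1}| / |a_n| = [(4n³ + 5n + 4)/(4(n+1)³ + 5(n+1) + 4)] · 11·8/(9·4), which tends to 22/9 as n → ∞.
The series converges when 22/9 · |x + 4| < 1, giving R = 9/22.
Endpoint x = -79/22: the terms are on the order of 1/n³, so the series converges absolutely by comparison with the p-series (p = 3 > 1).
Check x = -97/22: absolute convergence follows by limit comparison with Σ 1/n³.

[-97/22, -79/22]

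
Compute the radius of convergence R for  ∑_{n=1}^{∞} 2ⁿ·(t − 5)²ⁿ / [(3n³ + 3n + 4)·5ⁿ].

By the ratio test, |a_{n+1}/a_n| = [(3n³ + 3n + 4)/(3(n+1)³ + 3(n+1) + 4)] · 2/5 → 2/5.
Writing y = (t − 5)², the series in y has radius 5/2, so |t − 5| < √(5/2) and R = √10/2.

R = √10/2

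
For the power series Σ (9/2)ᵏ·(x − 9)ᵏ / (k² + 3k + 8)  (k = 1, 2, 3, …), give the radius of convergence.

R = 2/9

By the ratio test, |a_{k+1}/a_k| = [(k² + 3k + 8)/((k+1)² + 3(k+1) + 8)] · 9/2 → 9/2.
Hence the series converges for |x − 9| < 1/(9/2) = 2/9, so the radius of convergence is 2/9.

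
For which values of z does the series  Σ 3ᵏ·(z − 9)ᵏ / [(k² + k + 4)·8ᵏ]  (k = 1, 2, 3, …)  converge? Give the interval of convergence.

[19/3, 35/3]

The ratio of consecutive coefficients is [(k² + k + 4)/((k+1)² + (k+1) + 4)] · 3/8 → 3/8.
Hence the series converges for |z − 9| < 1/(3/8) = 8/3, so the radius of convergence is 8/3.
At z = 35/3: the terms are on the order of 1/k², so the series converges absolutely by comparison with the p-series (p = 2 > 1).
When z = 19/3, the terms are on the order of 1/k², so the series converges absolutely by comparison with the p-series (p = 2 > 1).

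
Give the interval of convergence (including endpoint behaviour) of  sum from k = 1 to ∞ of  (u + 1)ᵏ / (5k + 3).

[-2, 0)

By the ratio test, |a_{k+1}/a_k| = (5k + 3)/(5(k+1) + 3) → 1.
So the series converges when |u + 1| < 1 and diverges when |u + 1| > 1; R = 1.
Check u = 0: the terms are asymptotic to a nonzero constant times 1/k, so the series diverges by limit comparison with Σ 1/k.
Check u = -2: an alternating series whose terms decrease to 0 in absolute value, so it converges by the Leibniz criterion.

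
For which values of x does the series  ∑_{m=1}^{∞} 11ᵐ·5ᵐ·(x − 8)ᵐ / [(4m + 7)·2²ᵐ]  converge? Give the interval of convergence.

[436/55, 444/55)

Ratio test: |a_{m+1}/a_m| = [(4m + 7)/(4(m+1) + 7)] · 11·5/4 → 55/4 as m → ∞.
Convergence for |x − 8| · 55/4 < 1, i.e. |x − 8| < 4/55. So R = 4/55.
At x = 444/55: the terms behave like c/m; limit comparison with the harmonic series gives divergence.
Endpoint x = 436/55: convergence follows from the alternating series test (terms decrease monotonically to 0).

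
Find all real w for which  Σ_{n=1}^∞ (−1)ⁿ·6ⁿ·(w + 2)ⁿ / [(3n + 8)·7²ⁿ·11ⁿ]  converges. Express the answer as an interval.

By the ratio test, |a_{n+1}/a_n| = [(3n + 8)/(3(n+1) + 8)] · 6/(49·11) → 6/539.
Hence the series converges for |w + 2| < 1/(6/539) = 539/6, so the radius of convergence is 539/6.
When w = 527/6, the terms alternate in sign and decrease monotonically to 0 in absolute value (size ~ c/n), so the alternating series test gives convergence.
Endpoint w = -551/6: comparison with the harmonic series Σ 1/n shows the series diverges.

(-551/6, 527/6]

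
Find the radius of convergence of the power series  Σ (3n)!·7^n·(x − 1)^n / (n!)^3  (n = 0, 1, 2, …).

R = 1/189

Apply the ratio test: |a_{n+1}| / |a_n| = (3n+1)·(3n+2)·(3n+3)/(n+1)³ · 7, which tends to 189 as n → ∞.
Hence the series converges for |x − 1| < 1/(189) = 1/189, so the radius of convergence is 1/189.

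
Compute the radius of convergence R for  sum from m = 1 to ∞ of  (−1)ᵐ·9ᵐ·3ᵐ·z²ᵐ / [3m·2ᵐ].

R = √6/9

Ratio test: |a_{m+1}/a_m| = [3m/3(m+1)] · 9·3/2 → 27/2 as m → ∞.
Successive powers of z differ by 2, so the series converges when |z|² · 27/2 < 1, i.e. |z| < √(2/27). So R = √6/9.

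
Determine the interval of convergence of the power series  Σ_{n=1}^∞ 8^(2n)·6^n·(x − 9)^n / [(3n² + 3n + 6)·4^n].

[863/96, 865/96]

Apply the ratio test: |a_{n+1}| / |a_n| = [(3n² + 3n + 6)/(3(n+1)² + 3(n+1) + 6)] · 64·6/4, which tends to 96 as n → ∞.
Thus R = 1/(96) = 1/96.
Endpoint x = 865/96: the terms are on the order of 1/n², so the series converges absolutely by comparison with the p-series (p = 2 > 1).
When x = 863/96, the terms are on the order of 1/n², so the series converges absolutely by comparison with the p-series (p = 2 > 1).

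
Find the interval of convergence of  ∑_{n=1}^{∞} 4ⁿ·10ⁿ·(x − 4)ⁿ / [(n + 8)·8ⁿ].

Apply the ratio test: |a_{n+1}| / |a_n| = [(n + 8)/((n+1) + 8)] · 4·10/8, which tends to 5 as n → ∞.
Thus R = 1/(5) = 1/5.
When x = 21/5, comparison with the harmonic series Σ 1/n shows the series diverges.
At x = 19/5: the terms alternate in sign and decrease monotonically to 0 in absolute value (size ~ c/n), so the alternating series test gives convergence.

[19/5, 21/5)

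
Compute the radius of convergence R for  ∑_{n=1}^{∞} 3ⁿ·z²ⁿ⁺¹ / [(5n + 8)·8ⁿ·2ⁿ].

R = 4√3/3

By the ratio test, |a_{n+1}/a_n| = [(5n + 8)/(5(n+1) + 8)] · 3/(8·2) → 3/16.
Successive powers of z differ by 2, so the series converges when |z|² · 3/16 < 1, i.e. |z| < √(16/3). So R = 4√3/3.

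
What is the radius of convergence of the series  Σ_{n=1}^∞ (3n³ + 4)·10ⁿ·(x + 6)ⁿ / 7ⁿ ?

R = 7/10

Apply the ratio test: |a_{n+1}| / |a_n| = [(3(n+1)³ + 4)/(3n³ + 4)] · 10/7, which tends to 10/7 as n → ∞.
The series converges when 10/7 · |x + 6| < 1, giving R = 7/10.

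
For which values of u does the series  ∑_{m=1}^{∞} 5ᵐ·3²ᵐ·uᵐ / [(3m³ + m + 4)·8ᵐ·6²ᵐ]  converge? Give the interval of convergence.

Apply the ratio test: |a_{m+1}| / |a_m| = [(3m³ + m + 4)/(3(m+1)³ + (m+1) + 4)] · 5·9/(8·36), which tends to 5/32 as m → ∞.
Thus R = 1/(5/32) = 32/5.
Check u = 32/5: the series is dominated by a constant times Σ 1/m³, which converges (p = 3 > 1).
When u = -32/5, the series is dominated by a constant times Σ 1/m³, which converges (p = 3 > 1).

[-32/5, 32/5]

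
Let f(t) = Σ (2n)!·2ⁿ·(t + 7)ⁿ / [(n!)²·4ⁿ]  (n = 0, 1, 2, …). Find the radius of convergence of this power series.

R = 1/2

Ratio test: |a_{n+1}/a_n| = (2n+1)·(2n+2)/(n+1)² · 2/4 → 2 as n → ∞.
Convergence for |t + 7| · 2 < 1, i.e. |t + 7| < 1/2. So R = 1/2.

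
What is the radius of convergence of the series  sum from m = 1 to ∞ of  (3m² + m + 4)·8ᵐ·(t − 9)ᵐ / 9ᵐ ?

R = 9/8

The ratio of consecutive coefficients is [(3(m+1)² + (m+1) + 4)/(3m² + m + 4)] · 8/9 → 8/9.
Hence the series converges for |t − 9| < 1/(8/9) = 9/8, so the radius of convergence is 9/8.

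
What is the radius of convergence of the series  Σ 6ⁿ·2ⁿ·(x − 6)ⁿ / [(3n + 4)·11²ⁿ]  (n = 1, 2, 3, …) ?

Ratio test: |a_{n+1}/a_n| = [(3n + 4)/(3(n+1) + 4)] · 6·2/121 → 12/121 as n → ∞.
The series converges when 12/121 · |x − 6| < 1, giving R = 121/12.

R = 121/12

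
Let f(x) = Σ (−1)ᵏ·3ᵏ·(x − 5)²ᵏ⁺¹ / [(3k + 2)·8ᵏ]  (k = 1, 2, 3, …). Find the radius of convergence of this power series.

Apply the ratio test: |a_{k+1}| / |a_k| = [(3k + 2)/(3(k+1) + 2)] · 3/8, which tends to 3/8 as k → ∞.
Since the exponent of (x − 5) increases by 2 each term, convergence requires |x − 5|² < 8/3, hence R = 2√6/3.

R = 2√6/3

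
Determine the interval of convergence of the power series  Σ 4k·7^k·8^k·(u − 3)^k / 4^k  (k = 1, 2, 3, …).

(41/14, 43/14)

Apply the ratio test: |a_{k+1}| / |a_k| = [4(k+1)/4k] · 7·8/4, which tends to 14 as k → ∞.
Hence the series converges for |u − 3| < 1/(14) = 1/14, so the radius of convergence is 1/14.
At u = 43/14: the terms have absolute value of order k, which does not tend to 0, so the series diverges by the divergence test.
Check u = 41/14: the terms do not tend to 0, so the series diverges.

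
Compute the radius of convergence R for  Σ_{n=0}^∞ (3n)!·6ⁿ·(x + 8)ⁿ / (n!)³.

By the ratio test, |a_{n+1}/a_n| = (3n+1)·(3n+2)·(3n+3)/(n+1)³ · 6 → 162.
The series converges when 162 · |x + 8| < 1, giving R = 1/162.

R = 1/162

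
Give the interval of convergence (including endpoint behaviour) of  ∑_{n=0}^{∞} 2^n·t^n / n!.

(−∞, ∞)

By the ratio test, |a_{n+1}/a_n| = 2 · 1/(n+1) → 0.
The limit is 0, so the series converges for all t; R = ∞.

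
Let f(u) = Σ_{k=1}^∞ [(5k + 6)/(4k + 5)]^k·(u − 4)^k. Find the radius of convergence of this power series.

Root test: |a_k|^(1/k) = (5k + 6)/(4k + 5) → 5/4.
The series converges when 5/4 · |u − 4| < 1, giving R = 4/5.

R = 4/5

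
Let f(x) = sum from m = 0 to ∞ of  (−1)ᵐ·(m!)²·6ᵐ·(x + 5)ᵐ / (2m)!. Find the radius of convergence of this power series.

Apply the ratio test: |a_{m+1}| / |a_m| = (m+1)²/[(2m+1)·(2m+2)] · 6, which tends to 3/2 as m → ∞.
Convergence for |x + 5| · 3/2 < 1, i.e. |x + 5| < 2/3. So R = 2/3.

R = 2/3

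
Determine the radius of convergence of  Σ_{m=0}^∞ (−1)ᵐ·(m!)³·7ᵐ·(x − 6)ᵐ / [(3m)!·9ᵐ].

R = 243/7

Ratio test: |a_{m+1}/a_m| = (m+1)³/[(3m+1)·(3m+2)·(3m+3)] · 7/9 → 7/243 as m → ∞.
Hence the series converges for |x − 6| < 1/(7/243) = 243/7, so the radius of convergence is 243/7.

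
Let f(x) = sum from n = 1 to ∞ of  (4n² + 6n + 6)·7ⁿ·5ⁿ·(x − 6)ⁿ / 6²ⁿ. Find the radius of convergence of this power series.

The ratio of consecutive coefficients is [(4(n+1)² + 6(n+1) + 6)/(4n² + 6n + 6)] · 7·5/36 → 35/36.
Thus R = 1/(35/36) = 36/35.

R = 36/35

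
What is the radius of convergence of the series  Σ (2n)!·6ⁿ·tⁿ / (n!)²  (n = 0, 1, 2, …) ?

Apply the ratio test: |a_{n+1}| / |a_n| = (2n+1)·(2n+2)/(n+1)² · 6, which tends to 24 as n → ∞.
Thus R = 1/(24) = 1/24.

R = 1/24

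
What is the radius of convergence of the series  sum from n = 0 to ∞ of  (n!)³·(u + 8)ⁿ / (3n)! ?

The ratio of consecutive coefficients is (n+1)³/[(3n+1)·(3n+2)·(3n+3)] → 1/27.
Convergence for |u + 8| · 1/27 < 1, i.e. |u + 8| < 27. So R = 27.

R = 27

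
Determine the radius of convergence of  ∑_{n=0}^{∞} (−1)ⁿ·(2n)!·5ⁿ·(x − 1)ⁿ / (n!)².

R = 1/20

By the ratio test, |a_{n+1}/a_n| = (2n+1)·(2n+2)/(n+1)² · 5 → 20.
Hence the series converges for |x − 1| < 1/(20) = 1/20, so the radius of convergence is 1/20.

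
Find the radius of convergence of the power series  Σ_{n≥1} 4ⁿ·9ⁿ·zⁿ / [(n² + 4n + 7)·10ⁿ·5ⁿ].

Apply the ratio test: |a_{n+1}| / |a_n| = [(n² + 4n + 7)/((n+1)² + 4(n+1) + 7)] · 4·9/(10·5), which tends to 18/25 as n → ∞.
The series converges when 18/25 · |z| < 1, giving R = 25/18.

R = 25/18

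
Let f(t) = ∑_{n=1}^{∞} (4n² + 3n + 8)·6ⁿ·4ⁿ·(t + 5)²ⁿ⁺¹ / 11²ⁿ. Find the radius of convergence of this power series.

R = 11√6/12

By the ratio test, |a_{n+1}/a_n| = [(4(n+1)² + 3(n+1) + 8)/(4n² + 3n + 8)] · 6·4/121 → 24/121.
Successive powers of (t + 5) differ by 2, so the series converges when |t + 5|² · 24/121 < 1, i.e. |t + 5| < √(121/24). So R = 11√6/12.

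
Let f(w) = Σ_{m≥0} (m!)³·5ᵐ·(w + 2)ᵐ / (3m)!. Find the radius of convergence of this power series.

The ratio of consecutive coefficients is (m+1)³/[(3m+1)·(3m+2)·(3m+3)] · 5 → 5/27.
The series converges when 5/27 · |w + 2| < 1, giving R = 27/5.

R = 27/5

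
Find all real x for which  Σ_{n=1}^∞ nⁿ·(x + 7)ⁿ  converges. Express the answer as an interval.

Root test: |a_n|^(1/n) = n → ∞.
The root grows without bound, so R = 0 (convergence only at x = -7).

{-7}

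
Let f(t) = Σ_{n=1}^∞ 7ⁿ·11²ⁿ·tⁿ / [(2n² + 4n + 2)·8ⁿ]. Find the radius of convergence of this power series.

R = 8/847

By the ratio test, |a_{n+1}/a_n| = [(2n² + 4n + 2)/(2(n+1)² + 4(n+1) + 2)] · 7·121/8 → 847/8.
The series converges when 847/8 · |t| < 1, giving R = 8/847.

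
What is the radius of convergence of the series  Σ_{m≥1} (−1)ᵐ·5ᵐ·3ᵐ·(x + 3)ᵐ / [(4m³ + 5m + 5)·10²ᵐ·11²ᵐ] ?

R = 2420/3

Apply the ratio test: |a_{m+1}| / |a_m| = [(4m³ + 5m + 5)/(4(m+1)³ + 5(m+1) + 5)] · 5·3/(100·121), which tends to 3/2420 as m → ∞.
Hence the series converges for |x + 3| < 1/(3/2420) = 2420/3, so the radius of convergence is 2420/3.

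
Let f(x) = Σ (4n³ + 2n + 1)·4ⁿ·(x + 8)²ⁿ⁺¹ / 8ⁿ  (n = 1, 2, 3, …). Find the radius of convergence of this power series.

The ratio of consecutive coefficients is [(4(n+1)³ + 2(n+1) + 1)/(4n³ + 2n + 1)] · 4/8 → 1/2.
Writing y = (x + 8)², the series in y has radius 2, so |x + 8| < √(2) and R = √2.

R = √2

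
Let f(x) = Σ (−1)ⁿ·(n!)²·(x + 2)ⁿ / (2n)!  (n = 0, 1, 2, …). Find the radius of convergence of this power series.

R = 4

Ratio test: |a_{n+1}/a_n| = (n+1)²/[(2n+1)·(2n+2)] → 1/4 as n → ∞.
Hence the series converges for |x + 2| < 1/(1/4) = 4, so the radius of convergence is 4.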